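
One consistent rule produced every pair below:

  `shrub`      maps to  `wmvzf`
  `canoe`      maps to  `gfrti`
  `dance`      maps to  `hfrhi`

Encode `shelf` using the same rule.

wmiqj

A repeating key of period 2 is used — shifts +4, +5 over and over.
Applying it to shelf: s+4=w, h+5=m, e+4=i, l+5=q, f+4=j.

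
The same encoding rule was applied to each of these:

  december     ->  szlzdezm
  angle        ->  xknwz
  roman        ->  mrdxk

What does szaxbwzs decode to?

detailed

Treating letters as 0–25, the rule is x ↦ 7x + 23 (mod 26).
Undoing it on szaxbwzs: s(18)→15·(18−23)≡3=d; z(25)→15·(25−23)≡4=e; a(0)→15·(0−23)≡19=t; x(23)→15·(23−23)≡0=a; b(1)→15·(1−23)≡8=i; w(22)→15·(22−23)≡11=l; z(25)→15·(25−23)≡4=e; s(18)→15·(18−23)≡3=d (all mod 26).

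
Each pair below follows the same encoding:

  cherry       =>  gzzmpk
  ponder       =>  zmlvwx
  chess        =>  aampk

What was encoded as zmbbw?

The output letters match the input read backwards, each shifted +8: cherry reversed is yrrehc. The word is reversed, then every letter is shifted forward by 8.
Undoing it on zmbbw: shift back: z−8=r, m−8=e, b−8=t, b−8=t, w−8=o → retto; then reverse → otter.

otter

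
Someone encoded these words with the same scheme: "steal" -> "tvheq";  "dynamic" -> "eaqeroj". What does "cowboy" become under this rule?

In steal: s→t is +1, t→v is +2, e→h is +3, a→e is +4 — the shift increases by 1 each position. Each letter shifts forward by (position + 1), i.e. 1, 2, 3, … — the shift grows by one for each successive letter.
Applying it to cowboy: c+1=d, o+2=q, w+3=z, b+4=f, o+5=t, y+6=e.

dqzfte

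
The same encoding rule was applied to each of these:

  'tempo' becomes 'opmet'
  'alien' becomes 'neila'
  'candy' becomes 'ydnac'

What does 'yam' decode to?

The output letters match the input read backwards: tempo reversed is opmet. It's just the letters in reverse order.
Decoding yam: then reverse → may.

may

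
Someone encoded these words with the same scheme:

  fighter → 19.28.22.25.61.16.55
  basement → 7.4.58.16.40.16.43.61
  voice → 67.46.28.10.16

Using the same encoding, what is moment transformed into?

f(#6)→19 and i(#9)→28: differences scale by 3, so n = 3·pos + 1. With a=1..z=26, the number is 3·pos + 1.
On moment: m=13→40, o=15→46, m=13→40, e=5→16, n=14→43, t=20→61.

40.46.40.16.43.61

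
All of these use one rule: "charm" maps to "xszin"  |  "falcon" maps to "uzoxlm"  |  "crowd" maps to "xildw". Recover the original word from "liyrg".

orbit

Each pair mirrors across the alphabet (c↔x, h↔s, a↔z): positions sum to 25. This is the alphabet-reversal cipher (Atbash): a becomes z, b becomes y, etc.
Decoding liyrg: l↔o, i↔r, y↔b, r↔i, g↔t.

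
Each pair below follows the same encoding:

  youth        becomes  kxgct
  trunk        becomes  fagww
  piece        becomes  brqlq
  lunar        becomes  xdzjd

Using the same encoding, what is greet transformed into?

Shifts by position in youth: pos 0: y→k (+12), pos 1: o→x (+9), pos 2: u→g (+12), pos 3: t→c (+9) — repeating every 2. The shifts repeat in a cycle of length 2: positions 0,1,… shift by +12, +9, then the pattern repeats.
For greet: g+12=s, r+9=a, e+12=q, e+9=n, t+12=f.

saqnf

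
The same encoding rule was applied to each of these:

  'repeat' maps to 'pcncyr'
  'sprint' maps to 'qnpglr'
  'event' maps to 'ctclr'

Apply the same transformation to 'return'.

Compare letters: r→p is +24, e→c is +24, p→n is +24 — a constant shift. This is a Caesar cipher with shift 24.
On return: r+24=p, e+24=c, t+24=r, u+24=s, r+24=p, n+24=l.

pcrspl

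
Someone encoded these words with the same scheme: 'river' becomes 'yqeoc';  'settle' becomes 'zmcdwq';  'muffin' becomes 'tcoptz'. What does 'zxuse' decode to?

split

In river: r→y is +7, i→q is +8, v→e is +9, e→o is +10 — the shift increases by 1 each position. Each letter shifts forward by (position + 7), i.e. 7, 8, 9, … — the shift grows by one for each successive letter.
Decoding zxuse: z−7=s, x−8=p, u−9=l, s−10=i, e−11=t.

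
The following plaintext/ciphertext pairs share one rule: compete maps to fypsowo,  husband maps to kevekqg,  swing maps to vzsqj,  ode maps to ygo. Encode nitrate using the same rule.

qswukwo

The shift depends on letter class: consonant c→f is +3, but vowel o→y is +10. Vowels shift forward by 10 and consonants shift forward by 3.
Applying it to nitrate: n(cons)+3=q, i(vowel)+10=s, t(cons)+3=w, r(cons)+3=u, a(vowel)+10=k, t(cons)+3=w, e(vowel)+10=o.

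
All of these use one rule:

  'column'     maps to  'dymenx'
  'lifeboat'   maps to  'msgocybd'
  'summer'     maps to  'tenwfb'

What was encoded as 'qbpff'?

It's a Vigenère-style cipher with numeric key [1,10]: position i shifts by key[i mod 2].
Reversing it on qbpff: q−1=p, b−10=r, p−1=o, f−10=v, f−1=e.

prove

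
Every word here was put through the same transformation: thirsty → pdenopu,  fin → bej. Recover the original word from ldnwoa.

phrase

Compare letters: t→p is +22, h→d is +22, i→e is +22 — a constant shift. Each letter is shifted forward by 22 in the alphabet (a Caesar shift of +22).
Undoing it on ldnwoa: l−22=p, d−22=h, n−22=r, w−22=a, o−22=s, a−22=e.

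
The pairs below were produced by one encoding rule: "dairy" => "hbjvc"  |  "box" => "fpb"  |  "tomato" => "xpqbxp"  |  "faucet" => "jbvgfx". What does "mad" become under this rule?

The shift depends on letter class: consonant d→h is +4, but vowel a→b is +1. Two shifts are in play — +1 for a/e/i/o/u, +4 for every other letter.
Applying it to mad: m(cons)+4=q, a(vowel)+1=b, d(cons)+4=h.

qbh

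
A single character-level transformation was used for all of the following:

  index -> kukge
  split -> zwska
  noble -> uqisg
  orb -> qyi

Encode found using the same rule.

The shift depends on letter class: consonant n→u is +7, but vowel i→k is +2. Vowels shift forward by 2 and consonants shift forward by 7.
For found: f(cons)+7=m, o(vowel)+2=q, u(vowel)+2=w, n(cons)+7=u, d(cons)+7=k.

mqwuk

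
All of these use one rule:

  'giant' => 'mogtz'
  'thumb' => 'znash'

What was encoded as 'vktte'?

Compare letters: g→m is +6, i→o is +6, a→g is +6 — a constant shift. Every letter moves 6 places later in the alphabet, wrapping around z→a.
Undoing it on vktte: v−6=p, k−6=e, t−6=n, t−6=n, e−6=y.

penny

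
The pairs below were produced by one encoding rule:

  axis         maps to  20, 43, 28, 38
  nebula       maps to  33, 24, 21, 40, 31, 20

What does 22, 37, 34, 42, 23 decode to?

crowd

a is letter #1 and maps to 20: an offset of 19. Letters become their 1-based position plus 19 (so a→20, b→21, …).
Reversing it on 22, 37, 34, 42, 23: 22→(22−19)÷1=3=c, 37→(37−19)÷1=18=r, 34→(34−19)÷1=15=o, 42→(42−19)÷1=23=w, 23→(23−19)÷1=4=d.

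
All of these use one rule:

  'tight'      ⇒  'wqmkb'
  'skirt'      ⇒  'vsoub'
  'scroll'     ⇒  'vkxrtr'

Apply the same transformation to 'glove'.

jtuym

Shifts by position in tight: pos 0: t→w (+3), pos 1: i→q (+8), pos 2: g→m (+6), pos 3: h→k (+3), pos 4: t→b (+8) — repeating every 3. It's a Vigenère-style cipher with numeric key [3,8,6]: position i shifts by key[i mod 3].
For glove: g+3=j, l+8=t, o+6=u, v+3=y, e+8=m.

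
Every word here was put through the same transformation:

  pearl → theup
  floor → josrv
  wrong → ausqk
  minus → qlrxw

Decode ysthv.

It's a Vigenère-style cipher with numeric key [4,3]: position i shifts by key[i mod 2].
Decoding ysthv: y−4=u, s−3=p, t−4=p, h−3=e, v−4=r.

upper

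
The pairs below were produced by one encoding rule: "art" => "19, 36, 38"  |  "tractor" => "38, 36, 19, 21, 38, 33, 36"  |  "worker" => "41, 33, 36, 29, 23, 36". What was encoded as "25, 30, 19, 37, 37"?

a is letter #1 and maps to 19: an offset of 18. The number is (letter's place in the alphabet, a=1) + 18.
Reversing it on 25, 30, 19, 37, 37: 25→(25−18)÷1=7=g, 30→(30−18)÷1=12=l, 19→(19−18)÷1=1=a, 37→(37−18)÷1=19=s, 37→(37−18)÷1=19=s.

glass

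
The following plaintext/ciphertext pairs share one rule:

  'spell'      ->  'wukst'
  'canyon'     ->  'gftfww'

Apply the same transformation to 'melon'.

qjrvv

In spell: s→w is +4, p→u is +5, e→k is +6, l→s is +7 — the shift increases by 1 each position. The shift increases by 1 at each position, starting from +4: 4, 5, 6, ….
Applying it to melon: m+4=q, e+5=j, l+6=r, o+7=v, n+8=v.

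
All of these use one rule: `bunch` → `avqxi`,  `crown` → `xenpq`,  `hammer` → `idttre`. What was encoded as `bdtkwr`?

This is an affine cipher: with a=0,…,z=25, each position x becomes (23x+3) mod 26.
Reversing it on bdtkwr: b(1)→17·(1−3)≡18=s; d(3)→17·(3−3)≡0=a; t(19)→17·(19−3)≡12=m; k(10)→17·(10−3)≡15=p; w(22)→17·(22−3)≡11=l; r(17)→17·(17−3)≡4=e (all mod 26).

sample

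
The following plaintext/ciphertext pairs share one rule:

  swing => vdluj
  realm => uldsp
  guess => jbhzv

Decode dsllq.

alien

A repeating key of period 2 is used — shifts +3, +7 over and over.
Undoing it on dsllq: d−3=a, s−7=l, l−3=i, l−7=e, q−3=n.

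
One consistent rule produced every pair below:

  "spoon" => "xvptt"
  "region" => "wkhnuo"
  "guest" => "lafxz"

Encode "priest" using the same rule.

uxjjyu

Shifts by position in spoon: pos 0: s→x (+5), pos 1: p→v (+6), pos 2: o→p (+1), pos 3: o→t (+5), pos 4: n→t (+6) — repeating every 3. It's a Vigenère-style cipher with numeric key [5,6,1]: position i shifts by key[i mod 3].
On priest: p+5=u, r+6=x, i+1=j, e+5=j, s+6=y, t+1=u.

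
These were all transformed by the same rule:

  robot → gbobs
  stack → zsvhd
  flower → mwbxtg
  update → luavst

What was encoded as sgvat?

Treating letters as 0–25, the rule is x ↦ 19x + 21 (mod 26).
Decoding sgvat: s(18)→11·(18−21)≡19=t; g(6)→11·(6−21)≡17=r; v(21)→11·(21−21)≡0=a; a(0)→11·(0−21)≡3=d; t(19)→11·(19−21)≡4=e (all mod 26).

trade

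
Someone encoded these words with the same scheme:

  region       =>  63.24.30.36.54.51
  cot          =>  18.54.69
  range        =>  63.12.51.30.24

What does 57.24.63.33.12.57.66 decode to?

perhaps

r(#18)→63 and e(#5)→24: differences scale by 3, so n = 3·pos + 9. The formula is n = 3×(alphabet index, a=1) + 9.
Reversing it on 57.24.63.33.12.57.66: 57→(57−9)÷3=16=p, 24→(24−9)÷3=5=e, 63→(63−9)÷3=18=r, 33→(33−9)÷3=8=h, 12→(12−9)÷3=1=a, 57→(57−9)÷3=16=p, 66→(66−9)÷3=19=s.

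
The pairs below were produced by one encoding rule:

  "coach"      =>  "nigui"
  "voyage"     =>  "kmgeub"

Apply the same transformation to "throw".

The output letters match the input read backwards, each shifted +6: coach reversed is hcaoc. The word is reversed, then every letter is shifted forward by 6.
Applying it to throw: reverse → worht; then shift: w+6=c, o+6=u, r+6=x, h+6=n, t+6=z.

cuxnz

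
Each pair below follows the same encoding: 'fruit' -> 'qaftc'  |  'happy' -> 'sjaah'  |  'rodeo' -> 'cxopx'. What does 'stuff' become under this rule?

The shifts repeat in a cycle of length 3: positions 0,1,… shift by +11, +9, +11, then the pattern repeats.
On stuff: s+11=d, t+9=c, u+11=f, f+11=q, f+9=o.

dcfqo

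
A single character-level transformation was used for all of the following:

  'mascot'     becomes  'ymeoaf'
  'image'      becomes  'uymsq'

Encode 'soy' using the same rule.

Compare letters: m→y is +12, a→m is +12, s→e is +12 — a constant shift. It's a constant shift of +12 (ROT12).
Applying it to soy: s+12=e, o+12=a, y+12=k.

eak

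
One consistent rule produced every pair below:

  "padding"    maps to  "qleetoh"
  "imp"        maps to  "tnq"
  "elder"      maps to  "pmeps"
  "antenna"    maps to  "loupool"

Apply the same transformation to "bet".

cpu

The rule splits by letter class: vowels +11, consonants +1.
On bet: b(cons)+1=c, e(vowel)+11=p, t(cons)+1=u.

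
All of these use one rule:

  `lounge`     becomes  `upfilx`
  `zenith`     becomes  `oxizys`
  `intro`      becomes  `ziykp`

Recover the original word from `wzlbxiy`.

pigment

l(11)→u(20) and o(14)→p(15) fit y≡7x+21 (mod 26); the inverse of 7 mod 26 is 15. Treating letters as 0–25, the rule is x ↦ 7x + 21 (mod 26).
Decoding wzlbxiy: w(22)→15·(22−21)≡15=p; z(25)→15·(25−21)≡8=i; l(11)→15·(11−21)≡6=g; b(1)→15·(1−21)≡12=m; x(23)→15·(23−21)≡4=e; i(8)→15·(8−21)≡13=n; y(24)→15·(24−21)≡19=t (all mod 26).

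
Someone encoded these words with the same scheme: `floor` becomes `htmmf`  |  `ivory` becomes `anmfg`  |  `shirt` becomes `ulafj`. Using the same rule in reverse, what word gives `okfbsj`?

carpet

f(5)→h(7) and l(11)→t(19) fit y≡15x+10 (mod 26); the inverse of 15 mod 26 is 7. This is an affine cipher: with a=0,…,z=25, each position x becomes (15x+10) mod 26.
Reversing it on okfbsj: o(14)→7·(14−10)≡2=c; k(10)→7·(10−10)≡0=a; f(5)→7·(5−10)≡17=r; b(1)→7·(1−10)≡15=p; s(18)→7·(18−10)≡4=e; j(9)→7·(9−10)≡19=t (all mod 26).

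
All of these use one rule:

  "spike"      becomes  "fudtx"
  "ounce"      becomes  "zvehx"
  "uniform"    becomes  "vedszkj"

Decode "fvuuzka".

support

s(18)→f(5) and p(15)→u(20) fit y≡21x+17 (mod 26); the inverse of 21 mod 26 is 5. This is an affine cipher: with a=0,…,z=25, each position x becomes (21x+17) mod 26.
Decoding fvuuzka: f(5)→5·(5−17)≡18=s; v(21)→5·(21−17)≡20=u; u(20)→5·(20−17)≡15=p; u(20)→5·(20−17)≡15=p; z(25)→5·(25−17)≡14=o; k(10)→5·(10−17)≡17=r; a(0)→5·(0−17)≡19=t (all mod 26).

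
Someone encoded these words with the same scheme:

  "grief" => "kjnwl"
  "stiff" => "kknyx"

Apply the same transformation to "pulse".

jxqzu

The output letters match the input read backwards, each shifted +5: grief reversed is feirg. Two steps: reverse the string, then apply a Caesar shift of +5.
Applying it to pulse: reverse → eslup; then shift: e+5=j, s+5=x, l+5=q, u+5=z, p+5=u.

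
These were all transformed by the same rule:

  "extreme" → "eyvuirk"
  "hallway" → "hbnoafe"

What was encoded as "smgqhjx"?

Letter i (0-indexed) is shifted by i+0, so successive shifts are 0, 1, 2, ….
Reversing it on smgqhjx: s−0=s, m−1=l, g−2=e, q−3=n, h−4=d, j−5=e, x−6=r.

slender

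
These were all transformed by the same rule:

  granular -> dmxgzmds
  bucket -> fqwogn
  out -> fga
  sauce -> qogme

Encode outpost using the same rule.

The output letters match the input read backwards, each shifted +12: granular reversed is ralunarg. Read the word backwards and shift each letter +12.
Applying it to outpost: reverse → tsoptuo; then shift: t+12=f, s+12=e, o+12=a, p+12=b, t+12=f, u+12=g, o+12=a.

feabfga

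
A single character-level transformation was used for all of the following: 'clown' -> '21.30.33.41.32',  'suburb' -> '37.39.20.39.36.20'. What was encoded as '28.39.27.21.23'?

juice

c is letter #3 and maps to 21: an offset of 18. The number is (letter's place in the alphabet, a=1) + 18.
Decoding 28.39.27.21.23: 28→(28−18)÷1=10=j, 39→(39−18)÷1=21=u, 27→(27−18)÷1=9=i, 21→(21−18)÷1=3=c, 23→(23−18)÷1=5=e.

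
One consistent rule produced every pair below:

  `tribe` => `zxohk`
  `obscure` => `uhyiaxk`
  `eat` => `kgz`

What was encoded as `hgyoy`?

Compare letters: t→z is +6, r→x is +6, i→o is +6 — a constant shift. It's a constant shift of +6 (ROT6).
Reversing it on hgyoy: h−6=b, g−6=a, y−6=s, o−6=i, y−6=s.

basis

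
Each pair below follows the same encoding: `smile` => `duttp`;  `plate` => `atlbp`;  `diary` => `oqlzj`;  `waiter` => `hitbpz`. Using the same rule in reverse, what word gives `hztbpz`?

Shifts by position in smile: pos 0: s→d (+11), pos 1: m→u (+8), pos 2: i→t (+11), pos 3: l→t (+8) — repeating every 2. The shifts repeat in a cycle of length 2: positions 0,1,… shift by +11, +8, then the pattern repeats.
Undoing it on hztbpz: h−11=w, z−8=r, t−11=i, b−8=t, p−11=e, z−8=r.

writer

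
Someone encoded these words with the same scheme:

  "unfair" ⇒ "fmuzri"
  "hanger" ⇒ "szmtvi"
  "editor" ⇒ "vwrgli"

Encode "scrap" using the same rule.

Each pair mirrors across the alphabet (u↔f, n↔m, f↔u): positions sum to 25. Letters are reflected about the middle of the alphabet (position → 25−position): Atbash.
Applying it to scrap: s↔h, c↔x, r↔i, a↔z, p↔k.

hxizk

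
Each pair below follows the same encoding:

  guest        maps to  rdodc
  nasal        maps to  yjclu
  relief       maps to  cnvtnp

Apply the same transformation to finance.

qrxlwmp

Shifts by position in guest: pos 0: g→r (+11), pos 1: u→d (+9), pos 2: e→o (+10), pos 3: s→d (+11), pos 4: t→c (+9) — repeating every 3. The shifts repeat in a cycle of length 3: positions 0,1,… shift by +11, +9, +10, then the pattern repeats.
Applying it to finance: f+11=q, i+9=r, n+10=x, a+11=l, n+9=w, c+10=m, e+11=p.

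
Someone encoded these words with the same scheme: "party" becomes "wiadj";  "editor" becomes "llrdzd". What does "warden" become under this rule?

In party: p→w is +7, a→i is +8, r→a is +9, t→d is +10 — the shift increases by 1 each position. The shift increases by 1 at each position, starting from +7: 7, 8, 9, ….
On warden: w+7=d, a+8=i, r+9=a, d+10=n, e+11=p, n+12=z.

dianpz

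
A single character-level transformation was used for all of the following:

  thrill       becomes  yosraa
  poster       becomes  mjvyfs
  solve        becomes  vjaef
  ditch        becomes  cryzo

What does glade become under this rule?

t(19)→y(24) and h(7)→o(14) fit y≡3x+19 (mod 26); the inverse of 3 mod 26 is 9. This is an affine cipher: with a=0,…,z=25, each position x becomes (3x+19) mod 26.
Applying it to glade: g(6)→3·6+19≡11=l; l(11)→3·11+19≡0=a; a(0)→3·0+19≡19=t; d(3)→3·3+19≡2=c; e(4)→3·4+19≡5=f (all mod 26).

latcf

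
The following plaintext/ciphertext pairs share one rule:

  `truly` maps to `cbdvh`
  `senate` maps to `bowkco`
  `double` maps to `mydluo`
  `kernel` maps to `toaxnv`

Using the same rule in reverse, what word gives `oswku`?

The shifts repeat in a cycle of length 2: positions 0,1,… shift by +9, +10, then the pattern repeats.
Reversing it on oswku: o−9=f, s−10=i, w−9=n, k−10=a, u−9=l.

final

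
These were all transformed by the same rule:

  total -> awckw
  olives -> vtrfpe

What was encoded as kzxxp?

In total: t→a is +7, o→w is +8, t→c is +9, a→k is +10 — the shift increases by 1 each position. Each letter shifts forward by (position + 7), i.e. 7, 8, 9, … — the shift grows by one for each successive letter.
Undoing it on kzxxp: k−7=d, z−8=r, x−9=o, x−10=n, p−11=e.

drone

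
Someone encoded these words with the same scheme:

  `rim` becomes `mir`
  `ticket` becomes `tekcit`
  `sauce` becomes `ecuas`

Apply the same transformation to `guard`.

The output letters match the input read backwards: rim reversed is mir. It's just the letters in reverse order.
Applying it to guard: reverse → draug.

draug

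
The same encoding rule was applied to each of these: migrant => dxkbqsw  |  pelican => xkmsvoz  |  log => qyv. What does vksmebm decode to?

The output letters match the input read backwards, each shifted +10: migrant reversed is tnargim. Two steps: reverse the string, then apply a Caesar shift of +10.
Reversing it on vksmebm: shift back: v−10=l, k−10=a, s−10=i, m−10=c, e−10=u, b−10=r, m−10=c → laicurc; then reverse → crucial.

crucial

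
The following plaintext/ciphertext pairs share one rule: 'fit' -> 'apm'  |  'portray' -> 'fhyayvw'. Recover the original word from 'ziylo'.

The word is reversed, then every letter is shifted forward by 7.
Reversing it on ziylo: shift back: z−7=s, i−7=b, y−7=r, l−7=e, o−7=h → sbreh; then reverse → herbs.

herbs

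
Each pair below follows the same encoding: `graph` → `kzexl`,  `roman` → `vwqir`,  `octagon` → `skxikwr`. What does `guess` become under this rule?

Shifts by position in graph: pos 0: g→k (+4), pos 1: r→z (+8), pos 2: a→e (+4), pos 3: p→x (+8) — repeating every 2. A repeating key of period 2 is used — shifts +4, +8 over and over.
Applying it to guess: g+4=k, u+8=c, e+4=i, s+8=a, s+4=w.

kciaw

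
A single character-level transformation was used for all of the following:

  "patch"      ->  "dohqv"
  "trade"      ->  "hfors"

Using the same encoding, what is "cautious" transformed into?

Compare letters: p→d is +14, a→o is +14, t→h is +14 — a constant shift. It's a constant shift of +14 (ROT14).
For cautious: c+14=q, a+14=o, u+14=i, t+14=h, i+14=w, o+14=c, u+14=i, s+14=g.

qoihwcig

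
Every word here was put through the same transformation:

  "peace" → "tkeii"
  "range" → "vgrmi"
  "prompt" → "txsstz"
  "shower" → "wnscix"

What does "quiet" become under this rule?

uamkx

It's a Vigenère-style cipher with numeric key [4,6]: position i shifts by key[i mod 2].
Applying it to quiet: q+4=u, u+6=a, i+4=m, e+6=k, t+4=x.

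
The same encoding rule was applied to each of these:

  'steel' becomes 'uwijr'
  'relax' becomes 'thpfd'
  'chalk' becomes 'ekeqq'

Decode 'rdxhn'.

patch

In steel: s→u is +2, t→w is +3, e→i is +4, e→j is +5 — the shift increases by 1 each position. Each letter shifts forward by (position + 2), i.e. 2, 3, 4, … — the shift grows by one for each successive letter.
Undoing it on rdxhn: r−2=p, d−3=a, x−4=t, h−5=c, n−6=h.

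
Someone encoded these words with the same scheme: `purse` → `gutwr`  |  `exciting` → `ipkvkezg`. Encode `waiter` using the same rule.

tgvkcy

The output letters match the input read backwards, each shifted +2: purse reversed is esrup. Read the word backwards and shift each letter +2.
Applying it to waiter: reverse → retiaw; then shift: r+2=t, e+2=g, t+2=v, i+2=k, a+2=c, w+2=y.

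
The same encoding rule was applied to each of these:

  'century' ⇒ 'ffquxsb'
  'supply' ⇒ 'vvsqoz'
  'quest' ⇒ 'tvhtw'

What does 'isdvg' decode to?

fraud

Shifts by position in century: pos 0: c→f (+3), pos 1: e→f (+1), pos 2: n→q (+3), pos 3: t→u (+1) — repeating every 2. A repeating key of period 2 is used — shifts +3, +1 over and over.
Reversing it on isdvg: i−3=f, s−1=r, d−3=a, v−1=u, g−3=d.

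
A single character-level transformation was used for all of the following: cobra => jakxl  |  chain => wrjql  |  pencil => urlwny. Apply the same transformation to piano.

Read the word backwards and shift each letter +9.
For piano: reverse → onaip; then shift: o+9=x, n+9=w, a+9=j, i+9=r, p+9=y.

xwjry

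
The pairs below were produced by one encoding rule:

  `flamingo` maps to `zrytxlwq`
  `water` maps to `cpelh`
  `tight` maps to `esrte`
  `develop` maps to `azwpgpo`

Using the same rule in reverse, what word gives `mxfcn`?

crumb

The output letters match the input read backwards, each shifted +11: flamingo reversed is ognimalf. Two steps: reverse the string, then apply a Caesar shift of +11.
Reversing it on mxfcn: shift back: m−11=b, x−11=m, f−11=u, c−11=r, n−11=c → bmurc; then reverse → crumb.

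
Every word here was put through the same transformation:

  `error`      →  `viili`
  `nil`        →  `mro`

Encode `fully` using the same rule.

ufoob

Each pair mirrors across the alphabet (e↔v, r↔i, r↔i): positions sum to 25. This is the alphabet-reversal cipher (Atbash): a becomes z, b becomes y, etc.
For fully: f↔u, u↔f, l↔o, l↔o, y↔b.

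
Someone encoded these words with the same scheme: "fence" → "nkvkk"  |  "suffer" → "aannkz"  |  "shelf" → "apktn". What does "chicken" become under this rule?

Vowels shift forward by 6 and consonants shift forward by 8.
On chicken: c(cons)+8=k, h(cons)+8=p, i(vowel)+6=o, c(cons)+8=k, k(cons)+8=s, e(vowel)+6=k, n(cons)+8=v.

kpokskv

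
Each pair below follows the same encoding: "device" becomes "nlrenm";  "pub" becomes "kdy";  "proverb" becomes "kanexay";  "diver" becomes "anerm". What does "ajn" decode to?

Read the word backwards and shift each letter +9.
Decoding ajn: shift back: a−9=r, j−9=a, n−9=e → rae; then reverse → ear.

ear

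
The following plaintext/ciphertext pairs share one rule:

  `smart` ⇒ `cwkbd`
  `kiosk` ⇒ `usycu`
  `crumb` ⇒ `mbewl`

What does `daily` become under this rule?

nksvi

Compare letters: s→c is +10, m→w is +10, a→k is +10 — a constant shift. Each letter is shifted forward by 10 in the alphabet (a Caesar shift of +10).
On daily: d+10=n, a+10=k, i+10=s, l+10=v, y+10=i.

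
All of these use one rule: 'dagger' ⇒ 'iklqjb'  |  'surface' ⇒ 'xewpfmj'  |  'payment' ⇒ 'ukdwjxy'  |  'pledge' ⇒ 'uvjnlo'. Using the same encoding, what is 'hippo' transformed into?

Shifts by position in dagger: pos 0: d→i (+5), pos 1: a→k (+10), pos 2: g→l (+5), pos 3: g→q (+10) — repeating every 2. The shifts repeat in a cycle of length 2: positions 0,1,… shift by +5, +10, then the pattern repeats.
On hippo: h+5=m, i+10=s, p+5=u, p+10=z, o+5=t.

msuzt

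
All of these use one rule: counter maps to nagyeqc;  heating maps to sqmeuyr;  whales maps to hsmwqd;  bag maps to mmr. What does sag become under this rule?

dmr

The shift depends on letter class: consonant c→n is +11, but vowel o→a is +12. Two shifts are in play — +12 for a/e/i/o/u, +11 for every other letter.
On sag: s(cons)+11=d, a(vowel)+12=m, g(cons)+11=r.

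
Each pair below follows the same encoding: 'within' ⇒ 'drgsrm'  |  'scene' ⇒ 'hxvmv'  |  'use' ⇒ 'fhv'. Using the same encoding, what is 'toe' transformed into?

Each pair mirrors across the alphabet (w↔d, i↔r, t↔g): positions sum to 25. Each letter is replaced by its mirror in the alphabet: a↔z, b↔y, c↔x, and so on (the Atbash cipher).
On toe: t↔g, o↔l, e↔v.

glv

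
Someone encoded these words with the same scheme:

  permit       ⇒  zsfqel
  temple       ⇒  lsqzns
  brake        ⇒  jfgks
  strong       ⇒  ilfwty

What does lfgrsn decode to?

travel

p(15)→z(25) and e(4)→s(18) fit y≡3x+6 (mod 26); the inverse of 3 mod 26 is 9. Each letter's alphabet position (a=0..z=25) is mapped through 3·x+6 mod 26 — an affine cipher.
Reversing it on lfgrsn: l(11)→9·(11−6)≡19=t; f(5)→9·(5−6)≡17=r; g(6)→9·(6−6)≡0=a; r(17)→9·(17−6)≡21=v; s(18)→9·(18−6)≡4=e; n(13)→9·(13−6)≡11=l (all mod 26).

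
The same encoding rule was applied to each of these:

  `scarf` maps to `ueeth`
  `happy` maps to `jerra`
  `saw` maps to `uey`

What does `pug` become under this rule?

ryi

Vowels shift forward by 4 and consonants shift forward by 2.
Applying it to pug: p(cons)+2=r, u(vowel)+4=y, g(cons)+2=i.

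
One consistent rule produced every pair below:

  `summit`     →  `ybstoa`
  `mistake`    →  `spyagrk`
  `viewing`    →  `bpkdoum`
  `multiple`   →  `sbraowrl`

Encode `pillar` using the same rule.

vprsgy

Shifts by position in summit: pos 0: s→y (+6), pos 1: u→b (+7), pos 2: m→s (+6), pos 3: m→t (+7) — repeating every 2. It's a Vigenère-style cipher with numeric key [6,7]: position i shifts by key[i mod 2].
On pillar: p+6=v, i+7=p, l+6=r, l+7=s, a+6=g, r+7=y.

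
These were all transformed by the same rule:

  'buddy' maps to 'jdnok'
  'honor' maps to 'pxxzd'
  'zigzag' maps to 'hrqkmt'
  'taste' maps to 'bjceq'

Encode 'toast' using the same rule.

In buddy: b→j is +8, u→d is +9, d→n is +10, d→o is +11 — the shift increases by 1 each position. Each letter shifts forward by (position + 8), i.e. 8, 9, 10, … — the shift grows by one for each successive letter.
Applying it to toast: t+8=b, o+9=x, a+10=k, s+11=d, t+12=f.

bxkdf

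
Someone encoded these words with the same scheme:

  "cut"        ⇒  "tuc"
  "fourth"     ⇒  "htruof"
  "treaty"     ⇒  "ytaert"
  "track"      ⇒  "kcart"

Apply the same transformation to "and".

The output letters match the input read backwards: cut reversed is tuc. It's just the letters in reverse order.
On and: reverse → dna.

dna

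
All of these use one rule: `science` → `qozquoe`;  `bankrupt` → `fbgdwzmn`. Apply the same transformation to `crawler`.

dqximdo

The output letters match the input read backwards, each shifted +12: science reversed is ecneics. The word is reversed, then every letter is shifted forward by 12.
Applying it to crawler: reverse → relwarc; then shift: r+12=d, e+12=q, l+12=x, w+12=i, a+12=m, r+12=d, c+12=o.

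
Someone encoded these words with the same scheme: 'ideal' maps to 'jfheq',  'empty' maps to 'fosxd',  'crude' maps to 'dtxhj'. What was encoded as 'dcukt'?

In ideal: i→j is +1, d→f is +2, e→h is +3, a→e is +4 — the shift increases by 1 each position. Each letter shifts forward by (position + 1), i.e. 1, 2, 3, … — the shift grows by one for each successive letter.
Reversing it on dcukt: d−1=c, c−2=a, u−3=r, k−4=g, t−5=o.

cargo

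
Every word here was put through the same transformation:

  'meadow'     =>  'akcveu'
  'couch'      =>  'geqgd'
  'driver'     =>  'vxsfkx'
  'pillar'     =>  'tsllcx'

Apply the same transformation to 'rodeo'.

xevke

m(12)→a(0) and e(4)→k(10) fit y≡15x+2 (mod 26); the inverse of 15 mod 26 is 7. Treating letters as 0–25, the rule is x ↦ 15x + 2 (mod 26).
For rodeo: r(17)→15·17+2≡23=x; o(14)→15·14+2≡4=e; d(3)→15·3+2≡21=v; e(4)→15·4+2≡10=k; o(14)→15·14+2≡4=e (all mod 26).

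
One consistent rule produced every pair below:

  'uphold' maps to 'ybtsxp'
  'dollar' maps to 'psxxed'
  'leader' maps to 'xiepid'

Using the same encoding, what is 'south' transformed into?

esyft

The rule splits by letter class: vowels +4, consonants +12.
On south: s(cons)+12=e, o(vowel)+4=s, u(vowel)+4=y, t(cons)+12=f, h(cons)+12=t.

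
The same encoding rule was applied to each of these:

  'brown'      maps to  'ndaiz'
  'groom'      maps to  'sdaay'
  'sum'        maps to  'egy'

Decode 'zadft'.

It's a constant shift of +12 (ROT12).
Decoding zadft: z−12=n, a−12=o, d−12=r, f−12=t, t−12=h.

north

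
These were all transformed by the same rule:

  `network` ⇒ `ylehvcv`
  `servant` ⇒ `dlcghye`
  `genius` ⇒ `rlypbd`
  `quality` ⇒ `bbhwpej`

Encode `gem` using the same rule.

rlx

The shift depends on letter class: consonant n→y is +11, but vowel e→l is +7. Two shifts are in play — +7 for a/e/i/o/u, +11 for every other letter.
Applying it to gem: g(cons)+11=r, e(vowel)+7=l, m(cons)+11=x.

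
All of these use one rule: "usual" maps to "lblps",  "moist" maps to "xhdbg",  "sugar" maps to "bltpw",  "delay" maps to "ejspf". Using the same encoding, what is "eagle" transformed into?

jptsj

u(20)→l(11) and s(18)→b(1) fit y≡5x+15 (mod 26); the inverse of 5 mod 26 is 21. This is an affine cipher: with a=0,…,z=25, each position x becomes (5x+15) mod 26.
For eagle: e(4)→5·4+15≡9=j; a(0)→5·0+15≡15=p; g(6)→5·6+15≡19=t; l(11)→5·11+15≡18=s; e(4)→5·4+15≡9=j (all mod 26).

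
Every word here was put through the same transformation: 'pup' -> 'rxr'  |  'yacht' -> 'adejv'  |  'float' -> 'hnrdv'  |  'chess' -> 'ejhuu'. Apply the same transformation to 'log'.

nri

The shift depends on letter class: consonant p→r is +2, but vowel u→x is +3. The rule splits by letter class: vowels +3, consonants +2.
Applying it to log: l(cons)+2=n, o(vowel)+3=r, g(cons)+2=i.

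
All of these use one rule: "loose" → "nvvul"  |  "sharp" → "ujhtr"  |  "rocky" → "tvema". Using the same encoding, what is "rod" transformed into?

tvf

The shift depends on letter class: consonant l→n is +2, but vowel o→v is +7. Two shifts are in play — +7 for a/e/i/o/u, +2 for every other letter.
On rod: r(cons)+2=t, o(vowel)+7=v, d(cons)+2=f.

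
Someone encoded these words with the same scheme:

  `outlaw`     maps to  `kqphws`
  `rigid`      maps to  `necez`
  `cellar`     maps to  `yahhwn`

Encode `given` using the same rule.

ceraj

Compare letters: o→k is +22, u→q is +22, t→p is +22 — a constant shift. It's a constant shift of +22 (ROT22).
Applying it to given: g+22=c, i+22=e, v+22=r, e+22=a, n+22=j.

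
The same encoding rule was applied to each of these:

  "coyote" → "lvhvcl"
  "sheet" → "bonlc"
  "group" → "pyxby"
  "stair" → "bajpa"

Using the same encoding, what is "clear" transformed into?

lsnha

The shifts repeat in a cycle of length 2: positions 0,1,… shift by +9, +7, then the pattern repeats.
For clear: c+9=l, l+7=s, e+9=n, a+7=h, r+9=a.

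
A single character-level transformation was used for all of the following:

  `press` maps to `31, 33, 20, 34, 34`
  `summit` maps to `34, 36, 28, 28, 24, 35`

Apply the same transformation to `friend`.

p is letter #16 and maps to 31: an offset of 15. Each letter is replaced by its alphabet position (a=1..z=26) + 15.
For friend: f=6→21, r=18→33, i=9→24, e=5→20, n=14→29, d=4→19.

21, 33, 24, 20, 29, 19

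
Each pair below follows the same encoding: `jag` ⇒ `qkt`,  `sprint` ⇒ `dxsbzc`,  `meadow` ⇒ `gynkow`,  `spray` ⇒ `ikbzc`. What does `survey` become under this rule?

iofbec

The output letters match the input read backwards, each shifted +10: jag reversed is gaj. The word is reversed, then every letter is shifted forward by 10.
For survey: reverse → yevrus; then shift: y+10=i, e+10=o, v+10=f, r+10=b, u+10=e, s+10=c.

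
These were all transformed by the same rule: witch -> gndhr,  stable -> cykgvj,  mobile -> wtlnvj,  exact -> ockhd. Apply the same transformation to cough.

Shifts by position in witch: pos 0: w→g (+10), pos 1: i→n (+5), pos 2: t→d (+10), pos 3: c→h (+5) — repeating every 2. The shifts repeat in a cycle of length 2: positions 0,1,… shift by +10, +5, then the pattern repeats.
Applying it to cough: c+10=m, o+5=t, u+10=e, g+5=l, h+10=r.

mtelr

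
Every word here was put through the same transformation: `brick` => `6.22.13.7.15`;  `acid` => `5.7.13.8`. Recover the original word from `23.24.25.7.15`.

b is letter #2 and maps to 6: an offset of 4. Letters become their 1-based position plus 4 (so a→5, b→6, …).
Undoing it on 23.24.25.7.15: 23→(23−4)÷1=19=s, 24→(24−4)÷1=20=t, 25→(25−4)÷1=21=u, 7→(7−4)÷1=3=c, 15→(15−4)÷1=11=k.

stuck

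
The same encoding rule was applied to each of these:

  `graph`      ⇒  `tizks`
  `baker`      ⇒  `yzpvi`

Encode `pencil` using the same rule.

kvmxro

Letters are reflected about the middle of the alphabet (position → 25−position): Atbash.
For pencil: p↔k, e↔v, n↔m, c↔x, i↔r, l↔o.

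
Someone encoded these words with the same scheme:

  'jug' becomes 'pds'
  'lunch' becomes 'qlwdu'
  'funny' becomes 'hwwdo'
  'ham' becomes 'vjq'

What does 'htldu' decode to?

The output letters match the input read backwards, each shifted +9: jug reversed is guj. The word is reversed, then every letter is shifted forward by 9.
Reversing it on htldu: shift back: h−9=y, t−9=k, l−9=c, d−9=u, u−9=l → ykcul; then reverse → lucky.

lucky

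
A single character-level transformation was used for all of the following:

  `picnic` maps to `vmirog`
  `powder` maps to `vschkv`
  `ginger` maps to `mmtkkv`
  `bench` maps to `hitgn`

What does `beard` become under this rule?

higvj

Shifts by position in picnic: pos 0: p→v (+6), pos 1: i→m (+4), pos 2: c→i (+6), pos 3: n→r (+4) — repeating every 2. It's a Vigenère-style cipher with numeric key [6,4]: position i shifts by key[i mod 2].
On beard: b+6=h, e+4=i, a+6=g, r+4=v, d+6=j.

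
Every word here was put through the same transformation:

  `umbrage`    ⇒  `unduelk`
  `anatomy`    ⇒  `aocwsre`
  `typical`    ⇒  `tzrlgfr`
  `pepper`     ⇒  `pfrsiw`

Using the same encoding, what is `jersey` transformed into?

jftvid

In umbrage: u→u is +0, m→n is +1, b→d is +2, r→u is +3 — the shift increases by 1 each position. Letter i (0-indexed) is shifted by i+0, so successive shifts are 0, 1, 2, ….
Applying it to jersey: j+0=j, e+1=f, r+2=t, s+3=v, e+4=i, y+5=d.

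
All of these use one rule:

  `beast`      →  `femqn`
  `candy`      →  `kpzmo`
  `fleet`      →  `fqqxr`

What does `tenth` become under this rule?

tfzqf

The word is reversed, then every letter is shifted forward by 12.
On tenth: reverse → htnet; then shift: h+12=t, t+12=f, n+12=z, e+12=q, t+12=f.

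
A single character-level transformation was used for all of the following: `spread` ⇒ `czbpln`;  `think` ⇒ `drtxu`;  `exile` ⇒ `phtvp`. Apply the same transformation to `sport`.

The shift depends on letter class: consonant s→c is +10, but vowel e→p is +11. Vowels shift forward by 11 and consonants shift forward by 10.
Applying it to sport: s(cons)+10=c, p(cons)+10=z, o(vowel)+11=z, r(cons)+10=b, t(cons)+10=d.

czzbd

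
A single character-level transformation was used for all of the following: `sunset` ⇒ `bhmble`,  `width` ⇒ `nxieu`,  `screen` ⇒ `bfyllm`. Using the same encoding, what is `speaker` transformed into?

bslzdly

s(18)→b(1) and u(20)→h(7) fit y≡3x+25 (mod 26); the inverse of 3 mod 26 is 9. Each letter's alphabet position (a=0..z=25) is mapped through 3·x+25 mod 26 — an affine cipher.
For speaker: s(18)→3·18+25≡1=b; p(15)→3·15+25≡18=s; e(4)→3·4+25≡11=l; a(0)→3·0+25≡25=z; k(10)→3·10+25≡3=d; e(4)→3·4+25≡11=l; r(17)→3·17+25≡24=y (all mod 26).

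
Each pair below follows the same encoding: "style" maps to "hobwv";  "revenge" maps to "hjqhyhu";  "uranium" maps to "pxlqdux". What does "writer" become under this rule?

The output letters match the input read backwards, each shifted +3: style reversed is elyts. The word is reversed, then every letter is shifted forward by 3.
For writer: reverse → retirw; then shift: r+3=u, e+3=h, t+3=w, i+3=l, r+3=u, w+3=z.

uhwluz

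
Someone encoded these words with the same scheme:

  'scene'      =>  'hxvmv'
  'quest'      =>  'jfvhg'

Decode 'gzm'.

Each pair mirrors across the alphabet (s↔h, c↔x, e↔v): positions sum to 25. Each letter is replaced by its mirror in the alphabet: a↔z, b↔y, c↔x, and so on (the Atbash cipher).
Reversing it on gzm: g↔t, z↔a, m↔n.

tan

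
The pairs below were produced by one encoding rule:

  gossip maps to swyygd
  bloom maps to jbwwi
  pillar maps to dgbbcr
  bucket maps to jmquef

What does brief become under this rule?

g(6)→s(18) and o(14)→w(22) fit y≡7x+2 (mod 26); the inverse of 7 mod 26 is 15. Treating letters as 0–25, the rule is x ↦ 7x + 2 (mod 26).
For brief: b(1)→7·1+2≡9=j; r(17)→7·17+2≡17=r; i(8)→7·8+2≡6=g; e(4)→7·4+2≡4=e; f(5)→7·5+2≡11=l (all mod 26).

jrgel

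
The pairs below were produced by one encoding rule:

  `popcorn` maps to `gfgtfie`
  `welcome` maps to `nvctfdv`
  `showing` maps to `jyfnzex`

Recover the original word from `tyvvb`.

Compare letters: p→g is +17, o→f is +17, p→g is +17 — a constant shift. It's a constant shift of +17 (ROT17).
Undoing it on tyvvb: t−17=c, y−17=h, v−17=e, v−17=e, b−17=k.

cheek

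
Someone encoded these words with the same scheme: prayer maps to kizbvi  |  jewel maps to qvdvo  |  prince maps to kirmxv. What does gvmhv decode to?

Each pair mirrors across the alphabet (p↔k, r↔i, a↔z): positions sum to 25. This is the alphabet-reversal cipher (Atbash): a becomes z, b becomes y, etc.
Reversing it on gvmhv: g↔t, v↔e, m↔n, h↔s, v↔e.

tense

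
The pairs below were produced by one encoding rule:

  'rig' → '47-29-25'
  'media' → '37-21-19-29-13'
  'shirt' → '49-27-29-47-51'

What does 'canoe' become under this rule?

With a=1..z=26, the number is 2·pos + 11.
On canoe: c=3→17, a=1→13, n=14→39, o=15→41, e=5→21.

17-13-39-41-21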